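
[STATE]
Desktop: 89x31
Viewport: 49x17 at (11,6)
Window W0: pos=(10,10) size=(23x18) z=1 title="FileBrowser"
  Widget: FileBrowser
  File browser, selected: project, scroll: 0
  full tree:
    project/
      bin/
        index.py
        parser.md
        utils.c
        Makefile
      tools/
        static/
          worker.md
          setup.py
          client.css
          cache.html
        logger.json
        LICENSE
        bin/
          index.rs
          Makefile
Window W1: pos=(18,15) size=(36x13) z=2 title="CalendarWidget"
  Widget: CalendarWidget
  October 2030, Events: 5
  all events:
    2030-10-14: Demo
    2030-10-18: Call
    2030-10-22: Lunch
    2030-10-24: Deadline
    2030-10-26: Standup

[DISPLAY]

                                                 
                                                 
                                                 
                                                 
━━━━━━━━━━━━━━━━━━━━━┓                           
 FileBrowser         ┃                           
─────────────────────┨                           
> [-] project/       ┃                           
    [+] bin/         ┃                           
    [+]┏━━━━━━━━━━━━━━━━━━━━━━━━━━━━━━━━━━┓      
       ┃ CalendarWidget                   ┃      
       ┠──────────────────────────────────┨      
       ┃           October 2030           ┃      
       ┃Mo Tu We Th Fr Sa Su              ┃      
       ┃    1  2  3  4  5  6              ┃      
       ┃ 7  8  9 10 11 12 13              ┃      
       ┃14* 15 16 17 18* 19 20            ┃      


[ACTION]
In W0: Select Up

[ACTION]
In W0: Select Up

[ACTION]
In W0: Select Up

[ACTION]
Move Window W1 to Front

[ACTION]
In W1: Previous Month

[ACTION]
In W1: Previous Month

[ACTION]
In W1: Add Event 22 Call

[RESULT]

                                                 
                                                 
                                                 
                                                 
━━━━━━━━━━━━━━━━━━━━━┓                           
 FileBrowser         ┃                           
─────────────────────┨                           
> [-] project/       ┃                           
    [+] bin/         ┃                           
    [+]┏━━━━━━━━━━━━━━━━━━━━━━━━━━━━━━━━━━┓      
       ┃ CalendarWidget                   ┃      
       ┠──────────────────────────────────┨      
       ┃           August 2030            ┃      
       ┃Mo Tu We Th Fr Sa Su              ┃      
       ┃          1  2  3  4              ┃      
       ┃ 5  6  7  8  9 10 11              ┃      
       ┃12 13 14 15 16 17 18              ┃      


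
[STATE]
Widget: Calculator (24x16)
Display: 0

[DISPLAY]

                       0
┌───┬───┬───┬───┐       
│ 7 │ 8 │ 9 │ ÷ │       
├───┼───┼───┼───┤       
│ 4 │ 5 │ 6 │ × │       
├───┼───┼───┼───┤       
│ 1 │ 2 │ 3 │ - │       
├───┼───┼───┼───┤       
│ 0 │ . │ = │ + │       
├───┼───┼───┼───┤       
│ C │ MC│ MR│ M+│       
└───┴───┴───┴───┘       
                        
                        
                        
                        


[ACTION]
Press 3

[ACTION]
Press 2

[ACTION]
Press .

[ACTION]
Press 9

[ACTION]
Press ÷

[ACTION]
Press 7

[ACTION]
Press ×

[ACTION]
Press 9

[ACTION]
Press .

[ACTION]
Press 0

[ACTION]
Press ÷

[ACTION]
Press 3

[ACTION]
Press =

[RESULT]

                    14.1
┌───┬───┬───┬───┐       
│ 7 │ 8 │ 9 │ ÷ │       
├───┼───┼───┼───┤       
│ 4 │ 5 │ 6 │ × │       
├───┼───┼───┼───┤       
│ 1 │ 2 │ 3 │ - │       
├───┼───┼───┼───┤       
│ 0 │ . │ = │ + │       
├───┼───┼───┼───┤       
│ C │ MC│ MR│ M+│       
└───┴───┴───┴───┘       
                        
                        
                        
                        


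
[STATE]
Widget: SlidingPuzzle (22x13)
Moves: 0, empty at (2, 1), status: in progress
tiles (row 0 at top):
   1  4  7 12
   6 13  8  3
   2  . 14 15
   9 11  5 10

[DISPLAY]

┌────┬────┬────┬────┐ 
│  1 │  4 │  7 │ 12 │ 
├────┼────┼────┼────┤ 
│  6 │ 13 │  8 │  3 │ 
├────┼────┼────┼────┤ 
│  2 │    │ 14 │ 15 │ 
├────┼────┼────┼────┤ 
│  9 │ 11 │  5 │ 10 │ 
└────┴────┴────┴────┘ 
Moves: 0              
                      
                      
                      


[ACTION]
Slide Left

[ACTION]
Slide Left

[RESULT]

┌────┬────┬────┬────┐ 
│  1 │  4 │  7 │ 12 │ 
├────┼────┼────┼────┤ 
│  6 │ 13 │  8 │  3 │ 
├────┼────┼────┼────┤ 
│  2 │ 14 │ 15 │    │ 
├────┼────┼────┼────┤ 
│  9 │ 11 │  5 │ 10 │ 
└────┴────┴────┴────┘ 
Moves: 2              
                      
                      
                      


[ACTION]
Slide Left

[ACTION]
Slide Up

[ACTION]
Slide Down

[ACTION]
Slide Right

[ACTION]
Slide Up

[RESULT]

┌────┬────┬────┬────┐ 
│  1 │  4 │  7 │ 12 │ 
├────┼────┼────┼────┤ 
│  6 │ 13 │  8 │  3 │ 
├────┼────┼────┼────┤ 
│  2 │ 14 │  5 │ 15 │ 
├────┼────┼────┼────┤ 
│  9 │ 11 │    │ 10 │ 
└────┴────┴────┴────┘ 
Moves: 6              
                      
                      
                      


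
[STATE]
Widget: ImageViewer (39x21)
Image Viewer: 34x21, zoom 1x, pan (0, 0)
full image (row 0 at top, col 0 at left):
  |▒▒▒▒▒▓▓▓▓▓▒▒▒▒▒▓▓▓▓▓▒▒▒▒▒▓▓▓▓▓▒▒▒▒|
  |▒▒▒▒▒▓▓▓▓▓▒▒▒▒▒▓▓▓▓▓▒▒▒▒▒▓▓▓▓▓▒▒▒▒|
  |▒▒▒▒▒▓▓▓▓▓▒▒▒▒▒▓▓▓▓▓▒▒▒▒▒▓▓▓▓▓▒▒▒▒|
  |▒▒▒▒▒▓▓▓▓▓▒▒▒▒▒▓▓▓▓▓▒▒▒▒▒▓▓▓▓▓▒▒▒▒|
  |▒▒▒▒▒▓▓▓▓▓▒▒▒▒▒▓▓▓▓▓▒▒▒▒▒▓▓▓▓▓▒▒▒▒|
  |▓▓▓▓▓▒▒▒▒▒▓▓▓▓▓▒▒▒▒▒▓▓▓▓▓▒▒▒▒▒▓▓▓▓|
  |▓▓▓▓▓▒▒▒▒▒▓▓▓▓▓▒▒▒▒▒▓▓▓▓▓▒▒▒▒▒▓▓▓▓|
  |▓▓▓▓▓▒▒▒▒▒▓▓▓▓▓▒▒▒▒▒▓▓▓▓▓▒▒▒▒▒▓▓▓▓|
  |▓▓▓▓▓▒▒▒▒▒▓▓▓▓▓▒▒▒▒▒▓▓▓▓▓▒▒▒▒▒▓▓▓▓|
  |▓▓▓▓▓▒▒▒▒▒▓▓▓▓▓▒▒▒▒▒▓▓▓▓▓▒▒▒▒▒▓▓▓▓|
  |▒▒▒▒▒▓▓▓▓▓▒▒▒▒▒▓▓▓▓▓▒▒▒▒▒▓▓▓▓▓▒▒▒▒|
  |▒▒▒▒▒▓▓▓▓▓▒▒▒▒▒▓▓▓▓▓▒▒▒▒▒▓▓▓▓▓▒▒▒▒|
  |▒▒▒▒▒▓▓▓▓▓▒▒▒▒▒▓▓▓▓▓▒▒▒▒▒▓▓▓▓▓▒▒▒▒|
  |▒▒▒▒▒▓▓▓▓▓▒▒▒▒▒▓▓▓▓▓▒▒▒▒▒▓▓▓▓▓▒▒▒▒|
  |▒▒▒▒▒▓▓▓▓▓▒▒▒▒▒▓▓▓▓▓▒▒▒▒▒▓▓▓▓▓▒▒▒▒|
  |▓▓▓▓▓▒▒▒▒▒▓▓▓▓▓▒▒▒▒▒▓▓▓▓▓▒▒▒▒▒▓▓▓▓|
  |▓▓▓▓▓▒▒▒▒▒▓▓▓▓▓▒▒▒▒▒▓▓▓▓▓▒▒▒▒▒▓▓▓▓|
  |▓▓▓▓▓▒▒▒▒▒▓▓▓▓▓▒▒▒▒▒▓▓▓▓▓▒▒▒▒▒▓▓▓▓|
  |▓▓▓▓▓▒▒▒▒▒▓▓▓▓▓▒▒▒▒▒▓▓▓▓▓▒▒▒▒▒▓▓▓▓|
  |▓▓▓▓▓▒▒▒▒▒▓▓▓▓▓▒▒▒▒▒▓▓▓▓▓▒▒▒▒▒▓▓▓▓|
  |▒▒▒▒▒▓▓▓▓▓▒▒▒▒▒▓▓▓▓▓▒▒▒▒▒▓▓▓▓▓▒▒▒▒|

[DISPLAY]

▒▒▒▒▒▓▓▓▓▓▒▒▒▒▒▓▓▓▓▓▒▒▒▒▒▓▓▓▓▓▒▒▒▒     
▒▒▒▒▒▓▓▓▓▓▒▒▒▒▒▓▓▓▓▓▒▒▒▒▒▓▓▓▓▓▒▒▒▒     
▒▒▒▒▒▓▓▓▓▓▒▒▒▒▒▓▓▓▓▓▒▒▒▒▒▓▓▓▓▓▒▒▒▒     
▒▒▒▒▒▓▓▓▓▓▒▒▒▒▒▓▓▓▓▓▒▒▒▒▒▓▓▓▓▓▒▒▒▒     
▒▒▒▒▒▓▓▓▓▓▒▒▒▒▒▓▓▓▓▓▒▒▒▒▒▓▓▓▓▓▒▒▒▒     
▓▓▓▓▓▒▒▒▒▒▓▓▓▓▓▒▒▒▒▒▓▓▓▓▓▒▒▒▒▒▓▓▓▓     
▓▓▓▓▓▒▒▒▒▒▓▓▓▓▓▒▒▒▒▒▓▓▓▓▓▒▒▒▒▒▓▓▓▓     
▓▓▓▓▓▒▒▒▒▒▓▓▓▓▓▒▒▒▒▒▓▓▓▓▓▒▒▒▒▒▓▓▓▓     
▓▓▓▓▓▒▒▒▒▒▓▓▓▓▓▒▒▒▒▒▓▓▓▓▓▒▒▒▒▒▓▓▓▓     
▓▓▓▓▓▒▒▒▒▒▓▓▓▓▓▒▒▒▒▒▓▓▓▓▓▒▒▒▒▒▓▓▓▓     
▒▒▒▒▒▓▓▓▓▓▒▒▒▒▒▓▓▓▓▓▒▒▒▒▒▓▓▓▓▓▒▒▒▒     
▒▒▒▒▒▓▓▓▓▓▒▒▒▒▒▓▓▓▓▓▒▒▒▒▒▓▓▓▓▓▒▒▒▒     
▒▒▒▒▒▓▓▓▓▓▒▒▒▒▒▓▓▓▓▓▒▒▒▒▒▓▓▓▓▓▒▒▒▒     
▒▒▒▒▒▓▓▓▓▓▒▒▒▒▒▓▓▓▓▓▒▒▒▒▒▓▓▓▓▓▒▒▒▒     
▒▒▒▒▒▓▓▓▓▓▒▒▒▒▒▓▓▓▓▓▒▒▒▒▒▓▓▓▓▓▒▒▒▒     
▓▓▓▓▓▒▒▒▒▒▓▓▓▓▓▒▒▒▒▒▓▓▓▓▓▒▒▒▒▒▓▓▓▓     
▓▓▓▓▓▒▒▒▒▒▓▓▓▓▓▒▒▒▒▒▓▓▓▓▓▒▒▒▒▒▓▓▓▓     
▓▓▓▓▓▒▒▒▒▒▓▓▓▓▓▒▒▒▒▒▓▓▓▓▓▒▒▒▒▒▓▓▓▓     
▓▓▓▓▓▒▒▒▒▒▓▓▓▓▓▒▒▒▒▒▓▓▓▓▓▒▒▒▒▒▓▓▓▓     
▓▓▓▓▓▒▒▒▒▒▓▓▓▓▓▒▒▒▒▒▓▓▓▓▓▒▒▒▒▒▓▓▓▓     
▒▒▒▒▒▓▓▓▓▓▒▒▒▒▒▓▓▓▓▓▒▒▒▒▒▓▓▓▓▓▒▒▒▒     


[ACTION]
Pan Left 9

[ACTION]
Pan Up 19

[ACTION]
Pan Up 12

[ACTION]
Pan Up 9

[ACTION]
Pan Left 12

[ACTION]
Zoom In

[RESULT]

▒▒▒▒▒▒▒▒▒▒▓▓▓▓▓▓▓▓▓▓▒▒▒▒▒▒▒▒▒▒▓▓▓▓▓▓▓▓▓
▒▒▒▒▒▒▒▒▒▒▓▓▓▓▓▓▓▓▓▓▒▒▒▒▒▒▒▒▒▒▓▓▓▓▓▓▓▓▓
▒▒▒▒▒▒▒▒▒▒▓▓▓▓▓▓▓▓▓▓▒▒▒▒▒▒▒▒▒▒▓▓▓▓▓▓▓▓▓
▒▒▒▒▒▒▒▒▒▒▓▓▓▓▓▓▓▓▓▓▒▒▒▒▒▒▒▒▒▒▓▓▓▓▓▓▓▓▓
▒▒▒▒▒▒▒▒▒▒▓▓▓▓▓▓▓▓▓▓▒▒▒▒▒▒▒▒▒▒▓▓▓▓▓▓▓▓▓
▒▒▒▒▒▒▒▒▒▒▓▓▓▓▓▓▓▓▓▓▒▒▒▒▒▒▒▒▒▒▓▓▓▓▓▓▓▓▓
▒▒▒▒▒▒▒▒▒▒▓▓▓▓▓▓▓▓▓▓▒▒▒▒▒▒▒▒▒▒▓▓▓▓▓▓▓▓▓
▒▒▒▒▒▒▒▒▒▒▓▓▓▓▓▓▓▓▓▓▒▒▒▒▒▒▒▒▒▒▓▓▓▓▓▓▓▓▓
▒▒▒▒▒▒▒▒▒▒▓▓▓▓▓▓▓▓▓▓▒▒▒▒▒▒▒▒▒▒▓▓▓▓▓▓▓▓▓
▒▒▒▒▒▒▒▒▒▒▓▓▓▓▓▓▓▓▓▓▒▒▒▒▒▒▒▒▒▒▓▓▓▓▓▓▓▓▓
▓▓▓▓▓▓▓▓▓▓▒▒▒▒▒▒▒▒▒▒▓▓▓▓▓▓▓▓▓▓▒▒▒▒▒▒▒▒▒
▓▓▓▓▓▓▓▓▓▓▒▒▒▒▒▒▒▒▒▒▓▓▓▓▓▓▓▓▓▓▒▒▒▒▒▒▒▒▒
▓▓▓▓▓▓▓▓▓▓▒▒▒▒▒▒▒▒▒▒▓▓▓▓▓▓▓▓▓▓▒▒▒▒▒▒▒▒▒
▓▓▓▓▓▓▓▓▓▓▒▒▒▒▒▒▒▒▒▒▓▓▓▓▓▓▓▓▓▓▒▒▒▒▒▒▒▒▒
▓▓▓▓▓▓▓▓▓▓▒▒▒▒▒▒▒▒▒▒▓▓▓▓▓▓▓▓▓▓▒▒▒▒▒▒▒▒▒
▓▓▓▓▓▓▓▓▓▓▒▒▒▒▒▒▒▒▒▒▓▓▓▓▓▓▓▓▓▓▒▒▒▒▒▒▒▒▒
▓▓▓▓▓▓▓▓▓▓▒▒▒▒▒▒▒▒▒▒▓▓▓▓▓▓▓▓▓▓▒▒▒▒▒▒▒▒▒
▓▓▓▓▓▓▓▓▓▓▒▒▒▒▒▒▒▒▒▒▓▓▓▓▓▓▓▓▓▓▒▒▒▒▒▒▒▒▒
▓▓▓▓▓▓▓▓▓▓▒▒▒▒▒▒▒▒▒▒▓▓▓▓▓▓▓▓▓▓▒▒▒▒▒▒▒▒▒
▓▓▓▓▓▓▓▓▓▓▒▒▒▒▒▒▒▒▒▒▓▓▓▓▓▓▓▓▓▓▒▒▒▒▒▒▒▒▒
▒▒▒▒▒▒▒▒▒▒▓▓▓▓▓▓▓▓▓▓▒▒▒▒▒▒▒▒▒▒▓▓▓▓▓▓▓▓▓


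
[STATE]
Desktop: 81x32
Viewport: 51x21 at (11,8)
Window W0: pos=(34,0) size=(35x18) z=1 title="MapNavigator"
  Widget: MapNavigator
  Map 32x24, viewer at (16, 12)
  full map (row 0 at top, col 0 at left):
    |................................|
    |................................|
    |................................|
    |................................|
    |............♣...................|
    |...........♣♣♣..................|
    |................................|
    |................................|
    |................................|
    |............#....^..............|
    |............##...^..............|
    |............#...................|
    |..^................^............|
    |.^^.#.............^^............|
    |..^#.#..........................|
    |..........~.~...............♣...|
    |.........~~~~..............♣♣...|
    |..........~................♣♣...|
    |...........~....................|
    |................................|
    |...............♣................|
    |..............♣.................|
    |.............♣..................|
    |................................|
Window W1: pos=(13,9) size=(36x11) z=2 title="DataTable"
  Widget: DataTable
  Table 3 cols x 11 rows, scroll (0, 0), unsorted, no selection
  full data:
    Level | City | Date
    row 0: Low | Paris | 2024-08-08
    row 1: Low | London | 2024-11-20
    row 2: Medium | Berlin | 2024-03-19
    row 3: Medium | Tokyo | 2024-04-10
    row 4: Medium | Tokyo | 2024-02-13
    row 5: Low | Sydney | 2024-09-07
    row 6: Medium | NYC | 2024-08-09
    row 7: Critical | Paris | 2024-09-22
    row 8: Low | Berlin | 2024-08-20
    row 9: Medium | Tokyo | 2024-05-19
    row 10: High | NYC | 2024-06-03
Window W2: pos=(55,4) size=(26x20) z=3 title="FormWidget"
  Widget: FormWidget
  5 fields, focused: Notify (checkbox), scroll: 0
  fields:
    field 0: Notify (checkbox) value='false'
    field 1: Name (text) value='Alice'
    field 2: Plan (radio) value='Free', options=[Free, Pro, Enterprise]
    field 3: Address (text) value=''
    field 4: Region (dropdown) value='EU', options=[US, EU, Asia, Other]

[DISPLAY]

                       ┃............##...^..┃  Name
  ┏━━━━━━━━━━━━━━━━━━━━━━━━━━━━━━━━━━┓......┃  Plan
  ┃ DataTable                        ┃..@..^┃  Addr
  ┠──────────────────────────────────┨....^^┃  Regi
  ┃Level   │City  │Date              ┃......┃      
  ┃────────┼──────┼──────────        ┃......┃      
  ┃Low     │Paris │2024-08-08        ┃......┃      
  ┃Low     │London│2024-11-20        ┃......┃      
  ┃Medium  │Berlin│2024-03-19        ┃......┃      
  ┃Medium  │Tokyo │2024-04-10        ┃━━━━━━┃      
  ┃Medium  │Tokyo │2024-02-13        ┃      ┃      
  ┗━━━━━━━━━━━━━━━━━━━━━━━━━━━━━━━━━━┛      ┃      
                                            ┃      
                                            ┃      
                                            ┃      
                                            ┗━━━━━━
                                                   
                                                   
                                                   
                                                   
                                                   


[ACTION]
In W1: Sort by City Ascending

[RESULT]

                       ┃............##...^..┃  Name
  ┏━━━━━━━━━━━━━━━━━━━━━━━━━━━━━━━━━━┓......┃  Plan
  ┃ DataTable                        ┃..@..^┃  Addr
  ┠──────────────────────────────────┨....^^┃  Regi
  ┃Level   │City ▲│Date              ┃......┃      
  ┃────────┼──────┼──────────        ┃......┃      
  ┃Medium  │Berlin│2024-03-19        ┃......┃      
  ┃Low     │Berlin│2024-08-20        ┃......┃      
  ┃Low     │London│2024-11-20        ┃......┃      
  ┃Medium  │NYC   │2024-08-09        ┃━━━━━━┃      
  ┃High    │NYC   │2024-06-03        ┃      ┃      
  ┗━━━━━━━━━━━━━━━━━━━━━━━━━━━━━━━━━━┛      ┃      
                                            ┃      
                                            ┃      
                                            ┃      
                                            ┗━━━━━━
                                                   
                                                   
                                                   
                                                   
                                                   


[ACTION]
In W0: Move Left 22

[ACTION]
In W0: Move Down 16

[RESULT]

                       ┃                ....┃  Name
  ┏━━━━━━━━━━━━━━━━━━━━━━━━━━━━━━━━━━┓  ....┃  Plan
  ┃ DataTable                        ┃  @...┃  Addr
  ┠──────────────────────────────────┨      ┃  Regi
  ┃Level   │City ▲│Date              ┃      ┃      
  ┃────────┼──────┼──────────        ┃      ┃      
  ┃Medium  │Berlin│2024-03-19        ┃      ┃      
  ┃Low     │Berlin│2024-08-20        ┃      ┃      
  ┃Low     │London│2024-11-20        ┃      ┃      
  ┃Medium  │NYC   │2024-08-09        ┃━━━━━━┃      
  ┃High    │NYC   │2024-06-03        ┃      ┃      
  ┗━━━━━━━━━━━━━━━━━━━━━━━━━━━━━━━━━━┛      ┃      
                                            ┃      
                                            ┃      
                                            ┃      
                                            ┗━━━━━━
                                                   
                                                   
                                                   
                                                   
                                                   


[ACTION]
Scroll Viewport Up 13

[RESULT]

                       ┏━━━━━━━━━━━━━━━━━━━━━━━━━━━
                       ┃ MapNavigator              
                       ┠───────────────────────────
                       ┃                .........~~
                       ┃                ....┏━━━━━━
                       ┃                ....┃ FormW
                       ┃                ....┠──────
                       ┃                ....┃> Noti
                       ┃                ....┃  Name
  ┏━━━━━━━━━━━━━━━━━━━━━━━━━━━━━━━━━━┓  ....┃  Plan
  ┃ DataTable                        ┃  @...┃  Addr
  ┠──────────────────────────────────┨      ┃  Regi
  ┃Level   │City ▲│Date              ┃      ┃      
  ┃────────┼──────┼──────────        ┃      ┃      
  ┃Medium  │Berlin│2024-03-19        ┃      ┃      
  ┃Low     │Berlin│2024-08-20        ┃      ┃      
  ┃Low     │London│2024-11-20        ┃      ┃      
  ┃Medium  │NYC   │2024-08-09        ┃━━━━━━┃      
  ┃High    │NYC   │2024-06-03        ┃      ┃      
  ┗━━━━━━━━━━━━━━━━━━━━━━━━━━━━━━━━━━┛      ┃      
                                            ┃      


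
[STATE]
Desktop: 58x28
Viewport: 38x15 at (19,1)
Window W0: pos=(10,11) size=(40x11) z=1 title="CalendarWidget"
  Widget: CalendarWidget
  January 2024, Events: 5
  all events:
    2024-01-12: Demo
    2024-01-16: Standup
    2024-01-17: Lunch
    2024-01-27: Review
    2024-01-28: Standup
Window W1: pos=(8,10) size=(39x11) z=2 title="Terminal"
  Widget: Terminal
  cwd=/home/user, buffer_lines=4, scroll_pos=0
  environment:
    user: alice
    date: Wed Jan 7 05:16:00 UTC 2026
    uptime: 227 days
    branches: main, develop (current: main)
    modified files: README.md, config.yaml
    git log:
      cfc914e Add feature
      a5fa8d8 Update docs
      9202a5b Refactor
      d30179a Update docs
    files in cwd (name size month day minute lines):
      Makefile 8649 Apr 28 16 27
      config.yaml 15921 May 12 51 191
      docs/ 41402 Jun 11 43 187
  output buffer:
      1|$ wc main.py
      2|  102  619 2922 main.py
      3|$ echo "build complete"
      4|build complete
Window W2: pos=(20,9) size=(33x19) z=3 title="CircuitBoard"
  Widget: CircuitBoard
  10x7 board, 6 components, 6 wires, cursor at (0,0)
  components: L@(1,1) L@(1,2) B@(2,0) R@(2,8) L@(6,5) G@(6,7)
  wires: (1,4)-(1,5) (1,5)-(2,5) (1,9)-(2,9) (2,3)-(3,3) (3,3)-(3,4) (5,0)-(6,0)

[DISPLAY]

                                      
                                      
                                      
                                      
                                      
                                      
                                      
                                      
 ┏━━━━━━━━━━━━━━━━━━━━━━━━━━━━━━━┓    
━┃ CircuitBoard                  ┃    
 ┠───────────────────────────────┨    
─┃   0 1 2 3 4 5 6 7 8 9         ┃    
p┃0  [.]                         ┃    
 ┃                               ┃    
i┃1       L   L       · ─ ·      ┃    


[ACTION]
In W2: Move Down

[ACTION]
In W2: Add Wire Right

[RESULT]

                                      
                                      
                                      
                                      
                                      
                                      
                                      
                                      
 ┏━━━━━━━━━━━━━━━━━━━━━━━━━━━━━━━┓    
━┃ CircuitBoard                  ┃    
 ┠───────────────────────────────┨    
─┃   0 1 2 3 4 5 6 7 8 9         ┃    
p┃0                              ┃    
 ┃                               ┃    
i┃1  [.]─ L   L       · ─ ·      ┃    


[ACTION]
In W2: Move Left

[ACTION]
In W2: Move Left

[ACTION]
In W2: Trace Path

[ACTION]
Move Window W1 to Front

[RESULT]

                                      
                                      
                                      
                                      
                                      
                                      
                                      
                                      
 ┏━━━━━━━━━━━━━━━━━━━━━━━━━━━━━━━┓    
━━━━━━━━━━━━━━━━━━━━━━━━━━━┓     ┃    
                           ┃─────┨    
───────────────────────────┨     ┃    
py                         ┃     ┃    
 2922 main.py              ┃     ┃    
ild complete"              ┃     ┃    


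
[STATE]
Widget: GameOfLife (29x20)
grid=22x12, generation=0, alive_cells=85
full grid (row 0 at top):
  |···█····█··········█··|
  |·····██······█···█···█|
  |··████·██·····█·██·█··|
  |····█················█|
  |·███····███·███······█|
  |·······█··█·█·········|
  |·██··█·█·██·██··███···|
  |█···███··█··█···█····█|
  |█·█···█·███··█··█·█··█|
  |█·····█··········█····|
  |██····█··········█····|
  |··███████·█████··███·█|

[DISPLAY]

Gen: 0                       
···█····█··········█··       
·····██······█···█···█       
··████·██·····█·██·█··       
····█················█       
·███····███·███······█       
·······█··█·█·········       
·██··█·█·██·██··███···       
█···███··█··█···█····█       
█·█···█·███··█··█·█··█       
█·····█··········█····       
██····█··········█····       
··███████·█████··███·█       
                             
                             
                             
                             
                             
                             
                             


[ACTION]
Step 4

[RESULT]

Gen: 4                       
······██··········██··       
·····███··········███·       
········█·····██·····█       
·············█·████·█·       
········███···██······       
··█·····███·····█·█···       
·██······██·····██····       
█········███··········       
█··········█·█········       
█···········█··█······       
·█········████···█····       
··········█······█····       
                             
                             
                             
                             
                             
                             
                             


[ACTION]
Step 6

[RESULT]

Gen: 10                      
······················       
······················       
··················██··       
········██···█··█·██··       
··█·····█·█·····█···█·       
···█·····█████····██··       
···█······██···█···█··       
···············█··█···       
······················       
·········██···········       
·········█·██·········       
··········█·█·········       
                             
                             
                             
                             
                             
                             
                             


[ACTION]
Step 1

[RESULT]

Gen: 11                      
······················       
······················       
·················███··       
········██········█·█·       
········█····█······█·       
··██········█·····███·       
·········█····█····█··       
······················       
······················       
·········███··········       
·········█··█·········       
··········█·█·········       
                             
                             
                             
                             
                             
                             
                             


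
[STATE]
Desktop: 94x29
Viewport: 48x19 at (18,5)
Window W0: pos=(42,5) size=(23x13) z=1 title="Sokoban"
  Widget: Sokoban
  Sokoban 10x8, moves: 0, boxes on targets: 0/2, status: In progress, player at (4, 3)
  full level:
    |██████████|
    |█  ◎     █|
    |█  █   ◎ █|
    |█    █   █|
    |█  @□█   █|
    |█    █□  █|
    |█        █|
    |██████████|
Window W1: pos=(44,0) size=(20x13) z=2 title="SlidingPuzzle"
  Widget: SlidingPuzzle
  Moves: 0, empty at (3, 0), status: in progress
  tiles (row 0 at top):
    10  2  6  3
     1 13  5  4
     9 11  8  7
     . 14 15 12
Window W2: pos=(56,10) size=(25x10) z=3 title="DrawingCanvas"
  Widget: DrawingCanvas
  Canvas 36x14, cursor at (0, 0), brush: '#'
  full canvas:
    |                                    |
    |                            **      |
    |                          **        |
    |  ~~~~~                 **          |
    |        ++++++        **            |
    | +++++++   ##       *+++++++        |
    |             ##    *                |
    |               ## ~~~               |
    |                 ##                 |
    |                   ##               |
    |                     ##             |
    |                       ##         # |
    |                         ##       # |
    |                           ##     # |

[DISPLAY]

                        ┏━┃├────┼────┼────┼──┃┓ 
                        ┃ ┃│  1 │ 13 │  5 │  ┃┃ 
                        ┠─┃├────┼────┼────┼──┃┨ 
                        ┃█┃│  9 │ 11 │  8 │  ┃┃ 
                        ┃█┃├────┼────┼────┼──┃┃ 
                        ┃█┃│    │ 14 │┏━━━━━━━━━
                        ┃█┃└────┴────┴┃ DrawingC
                        ┃█┗━━━━━━━━━━━┠─────────
                        ┃█    █□  █   ┃+        
                        ┃█        █   ┃         
                        ┃██████████   ┃         
                        ┃Moves: 0  0/2┃  ~~~~~  
                        ┗━━━━━━━━━━━━━┃        +
                                      ┃ +++++++ 
                                      ┗━━━━━━━━━
                                                
                                                
                                                
                                                


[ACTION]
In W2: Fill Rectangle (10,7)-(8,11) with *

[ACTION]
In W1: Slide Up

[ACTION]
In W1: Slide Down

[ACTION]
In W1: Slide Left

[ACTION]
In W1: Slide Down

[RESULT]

                        ┏━┃├────┼────┼────┼──┃┓ 
                        ┃ ┃│  1 │    │  5 │  ┃┃ 
                        ┠─┃├────┼────┼────┼──┃┨ 
                        ┃█┃│ 11 │ 13 │  8 │  ┃┃ 
                        ┃█┃├────┼────┼────┼──┃┃ 
                        ┃█┃│  9 │ 14 │┏━━━━━━━━━
                        ┃█┃└────┴────┴┃ DrawingC
                        ┃█┗━━━━━━━━━━━┠─────────
                        ┃█    █□  █   ┃+        
                        ┃█        █   ┃         
                        ┃██████████   ┃         
                        ┃Moves: 0  0/2┃  ~~~~~  
                        ┗━━━━━━━━━━━━━┃        +
                                      ┃ +++++++ 
                                      ┗━━━━━━━━━
                                                
                                                
                                                
                                                


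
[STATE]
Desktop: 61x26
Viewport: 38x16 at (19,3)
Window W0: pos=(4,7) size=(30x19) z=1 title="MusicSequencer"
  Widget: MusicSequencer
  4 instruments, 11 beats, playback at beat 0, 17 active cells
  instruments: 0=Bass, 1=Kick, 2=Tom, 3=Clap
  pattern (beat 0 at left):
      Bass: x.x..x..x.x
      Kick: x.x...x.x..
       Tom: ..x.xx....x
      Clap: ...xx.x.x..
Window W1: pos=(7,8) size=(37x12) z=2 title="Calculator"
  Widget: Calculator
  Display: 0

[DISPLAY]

                                      
                                      
                                      
                                      
━━━━━━━━━━━━━━┓                       
━━━━━━━━━━━━━━━━━━━━━━━━┓             
                        ┃             
────────────────────────┨             
                       0┃             
─┬───┐                  ┃             
 │ ÷ │                  ┃             
─┼───┤                  ┃             
 │ × │                  ┃             
─┼───┤                  ┃             
 │ - │                  ┃             
─┴───┘                  ┃             


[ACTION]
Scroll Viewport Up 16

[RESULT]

                                      
                                      
                                      
                                      
                                      
                                      
                                      
━━━━━━━━━━━━━━┓                       
━━━━━━━━━━━━━━━━━━━━━━━━┓             
                        ┃             
────────────────────────┨             
                       0┃             
─┬───┐                  ┃             
 │ ÷ │                  ┃             
─┼───┤                  ┃             
 │ × │                  ┃             


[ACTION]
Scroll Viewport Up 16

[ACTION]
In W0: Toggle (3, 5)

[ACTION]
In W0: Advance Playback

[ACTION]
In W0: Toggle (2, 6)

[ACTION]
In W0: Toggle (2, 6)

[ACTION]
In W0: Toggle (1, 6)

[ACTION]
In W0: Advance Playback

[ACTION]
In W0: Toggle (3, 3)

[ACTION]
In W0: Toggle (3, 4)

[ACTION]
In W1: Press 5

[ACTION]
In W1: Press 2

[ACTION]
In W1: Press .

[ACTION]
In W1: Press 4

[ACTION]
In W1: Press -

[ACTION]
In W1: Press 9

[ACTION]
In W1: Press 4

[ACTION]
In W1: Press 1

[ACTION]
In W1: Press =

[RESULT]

                                      
                                      
                                      
                                      
                                      
                                      
                                      
━━━━━━━━━━━━━━┓                       
━━━━━━━━━━━━━━━━━━━━━━━━┓             
                        ┃             
────────────────────────┨             
                  -888.6┃             
─┬───┐                  ┃             
 │ ÷ │                  ┃             
─┼───┤                  ┃             
 │ × │                  ┃             


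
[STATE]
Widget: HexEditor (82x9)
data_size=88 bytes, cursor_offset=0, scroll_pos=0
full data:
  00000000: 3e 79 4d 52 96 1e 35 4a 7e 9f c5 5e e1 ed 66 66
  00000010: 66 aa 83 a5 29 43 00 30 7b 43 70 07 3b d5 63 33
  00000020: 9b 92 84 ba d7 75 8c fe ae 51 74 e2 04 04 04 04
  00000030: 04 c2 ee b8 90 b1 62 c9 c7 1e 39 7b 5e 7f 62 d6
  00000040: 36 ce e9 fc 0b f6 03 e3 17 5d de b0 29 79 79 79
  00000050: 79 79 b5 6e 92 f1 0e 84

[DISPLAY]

00000000  3E 79 4d 52 96 1e 35 4a  7e 9f c5 5e e1 ed 66 66  |>yMR..5J~..^..ff|    
00000010  66 aa 83 a5 29 43 00 30  7b 43 70 07 3b d5 63 33  |f...)C.0{Cp.;.c3|    
00000020  9b 92 84 ba d7 75 8c fe  ae 51 74 e2 04 04 04 04  |.....u...Qt.....|    
00000030  04 c2 ee b8 90 b1 62 c9  c7 1e 39 7b 5e 7f 62 d6  |......b...9{^.b.|    
00000040  36 ce e9 fc 0b f6 03 e3  17 5d de b0 29 79 79 79  |6........]..)yyy|    
00000050  79 79 b5 6e 92 f1 0e 84                           |yy.n....        |    
                                                                                  
                                                                                  
                                                                                  


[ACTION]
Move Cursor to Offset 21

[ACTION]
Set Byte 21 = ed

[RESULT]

00000000  3e 79 4d 52 96 1e 35 4a  7e 9f c5 5e e1 ed 66 66  |>yMR..5J~..^..ff|    
00000010  66 aa 83 a5 29 ED 00 30  7b 43 70 07 3b d5 63 33  |f...)..0{Cp.;.c3|    
00000020  9b 92 84 ba d7 75 8c fe  ae 51 74 e2 04 04 04 04  |.....u...Qt.....|    
00000030  04 c2 ee b8 90 b1 62 c9  c7 1e 39 7b 5e 7f 62 d6  |......b...9{^.b.|    
00000040  36 ce e9 fc 0b f6 03 e3  17 5d de b0 29 79 79 79  |6........]..)yyy|    
00000050  79 79 b5 6e 92 f1 0e 84                           |yy.n....        |    
                                                                                  
                                                                                  
                                                                                  


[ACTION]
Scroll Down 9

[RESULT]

00000050  79 79 b5 6e 92 f1 0e 84                           |yy.n....        |    
                                                                                  
                                                                                  
                                                                                  
                                                                                  
                                                                                  
                                                                                  
                                                                                  
                                                                                  


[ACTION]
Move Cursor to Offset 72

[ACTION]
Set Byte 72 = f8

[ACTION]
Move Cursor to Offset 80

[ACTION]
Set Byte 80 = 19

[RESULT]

00000050  19 79 b5 6e 92 f1 0e 84                           |.y.n....        |    
                                                                                  
                                                                                  
                                                                                  
                                                                                  
                                                                                  
                                                                                  
                                                                                  
                                                                                  
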